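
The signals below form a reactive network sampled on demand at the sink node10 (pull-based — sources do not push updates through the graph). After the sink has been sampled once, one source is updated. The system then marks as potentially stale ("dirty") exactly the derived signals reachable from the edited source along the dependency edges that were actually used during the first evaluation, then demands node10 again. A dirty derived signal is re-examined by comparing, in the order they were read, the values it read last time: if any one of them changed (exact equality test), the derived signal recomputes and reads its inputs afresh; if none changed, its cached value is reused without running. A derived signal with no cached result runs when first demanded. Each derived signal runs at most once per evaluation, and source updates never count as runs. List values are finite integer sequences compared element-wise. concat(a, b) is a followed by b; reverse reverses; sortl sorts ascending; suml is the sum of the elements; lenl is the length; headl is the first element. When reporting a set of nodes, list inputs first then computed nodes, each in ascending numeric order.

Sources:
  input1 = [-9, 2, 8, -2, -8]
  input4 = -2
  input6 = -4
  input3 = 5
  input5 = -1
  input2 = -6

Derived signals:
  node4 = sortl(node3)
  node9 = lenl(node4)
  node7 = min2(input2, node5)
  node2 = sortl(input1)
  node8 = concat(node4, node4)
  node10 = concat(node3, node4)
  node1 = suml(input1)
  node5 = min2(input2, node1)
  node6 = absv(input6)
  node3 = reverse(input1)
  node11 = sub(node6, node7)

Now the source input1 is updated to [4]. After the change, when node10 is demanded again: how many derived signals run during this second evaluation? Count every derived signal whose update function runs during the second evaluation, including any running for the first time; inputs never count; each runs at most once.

Initial pass — values computed on the first demand:
  node3 = reverse([-9, 2, 8, -2, -8]) = [-8, -2, 8, 2, -9]
  node4 = sortl([-8, -2, 8, 2, -9]) = [-9, -8, -2, 2, 8]
  node10 = concat([-8, -2, 8, 2, -9], [-9, -8, -2, 2, 8]) = [-8, -2, 8, 2, -9, -9, -8, -2, 2, 8]

Second demand — change propagation:
  node3: re-runs because input1 [-9, 2, 8, -2, -8]->[4]; new result [4].
  node4: re-runs because node3 [-8, -2, 8, 2, -9]->[4]; new result [4].
  node10: re-runs because node3 [-8, -2, 8, 2, -9]->[4]; node4 [-9, -8, -2, 2, 8]->[4]; new result [4, 4].

Run set: node3, node4, node10 (3 run).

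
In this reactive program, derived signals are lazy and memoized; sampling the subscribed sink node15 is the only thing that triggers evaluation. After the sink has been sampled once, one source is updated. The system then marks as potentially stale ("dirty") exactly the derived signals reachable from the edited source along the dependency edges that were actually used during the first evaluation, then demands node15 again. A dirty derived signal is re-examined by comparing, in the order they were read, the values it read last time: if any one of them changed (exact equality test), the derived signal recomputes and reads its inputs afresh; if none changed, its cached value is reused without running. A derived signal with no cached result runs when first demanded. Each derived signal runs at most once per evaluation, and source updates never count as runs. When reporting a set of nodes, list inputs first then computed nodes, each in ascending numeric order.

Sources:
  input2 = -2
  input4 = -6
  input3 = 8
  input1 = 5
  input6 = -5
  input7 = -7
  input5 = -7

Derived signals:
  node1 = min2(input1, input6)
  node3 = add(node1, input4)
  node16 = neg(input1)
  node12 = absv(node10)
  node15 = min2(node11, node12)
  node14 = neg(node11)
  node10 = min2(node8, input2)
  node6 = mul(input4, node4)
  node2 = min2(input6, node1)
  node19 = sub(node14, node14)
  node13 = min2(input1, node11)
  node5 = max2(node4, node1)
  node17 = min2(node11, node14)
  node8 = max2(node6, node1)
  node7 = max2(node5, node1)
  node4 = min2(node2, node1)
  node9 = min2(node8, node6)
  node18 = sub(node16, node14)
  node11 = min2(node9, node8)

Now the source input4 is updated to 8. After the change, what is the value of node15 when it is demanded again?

First demand of the output computes:
  node1 = min2(5, -5) = -5
  node2 = min2(-5, -5) = -5
  node4 = min2(-5, -5) = -5
  node6 = mul(-6, -5) = 30
  node8 = max2(30, -5) = 30
  node9 = min2(30, 30) = 30
  node10 = min2(30, -2) = -2
  node11 = min2(30, 30) = 30
  node12 = absv(-2) = 2
  node15 = min2(30, 2) = 2

After the edit, cleaning proceeds:
  node6: a read changed (input4 -6->8) — executes, giving -40.
  node8: a read changed (node6 30->-40) — executes, giving -5.
  node9: a read changed (node8 30->-5; node6 30->-40) — executes, giving -40.
  node10: a read changed (node8 30->-5) — executes, giving -5.
  node11: a read changed (node9 30->-40; node8 30->-5) — executes, giving -40.
  node12: a read changed (node10 -2->-5) — executes, giving 5.
  node15: a read changed (node11 30->-40; node12 2->5) — executes, giving -40.

Demanding node15 again yields -40.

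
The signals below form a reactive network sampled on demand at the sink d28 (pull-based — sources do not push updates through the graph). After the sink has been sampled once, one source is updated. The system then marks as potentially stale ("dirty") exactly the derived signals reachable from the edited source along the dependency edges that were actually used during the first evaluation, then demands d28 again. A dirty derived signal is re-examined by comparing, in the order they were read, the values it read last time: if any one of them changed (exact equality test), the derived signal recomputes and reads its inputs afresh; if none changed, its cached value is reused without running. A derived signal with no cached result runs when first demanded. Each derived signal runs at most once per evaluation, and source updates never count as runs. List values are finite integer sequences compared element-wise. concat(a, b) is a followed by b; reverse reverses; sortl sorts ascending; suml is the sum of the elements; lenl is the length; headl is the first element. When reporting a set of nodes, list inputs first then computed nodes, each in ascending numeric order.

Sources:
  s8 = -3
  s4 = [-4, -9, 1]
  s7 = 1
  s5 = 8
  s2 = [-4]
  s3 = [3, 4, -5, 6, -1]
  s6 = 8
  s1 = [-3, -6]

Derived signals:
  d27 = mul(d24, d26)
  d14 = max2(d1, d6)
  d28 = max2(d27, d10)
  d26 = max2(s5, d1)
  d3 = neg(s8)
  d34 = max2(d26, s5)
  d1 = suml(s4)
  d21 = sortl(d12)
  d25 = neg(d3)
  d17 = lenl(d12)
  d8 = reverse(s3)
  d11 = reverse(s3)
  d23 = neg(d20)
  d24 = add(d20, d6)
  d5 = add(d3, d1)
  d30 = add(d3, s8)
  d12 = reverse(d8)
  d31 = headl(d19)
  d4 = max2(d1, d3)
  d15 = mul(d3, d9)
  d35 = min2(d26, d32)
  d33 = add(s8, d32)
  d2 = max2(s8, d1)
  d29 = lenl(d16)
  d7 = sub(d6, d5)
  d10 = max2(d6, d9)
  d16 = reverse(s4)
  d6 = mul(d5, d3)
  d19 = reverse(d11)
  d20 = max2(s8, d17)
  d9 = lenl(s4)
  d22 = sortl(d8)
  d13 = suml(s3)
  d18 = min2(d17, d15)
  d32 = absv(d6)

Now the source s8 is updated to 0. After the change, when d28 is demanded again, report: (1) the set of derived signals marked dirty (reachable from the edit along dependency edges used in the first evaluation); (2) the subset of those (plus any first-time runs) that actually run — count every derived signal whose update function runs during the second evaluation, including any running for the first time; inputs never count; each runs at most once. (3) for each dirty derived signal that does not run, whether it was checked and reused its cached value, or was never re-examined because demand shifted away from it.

Dirty set: d3, d5, d6, d10, d20, d24, d27, d28.
Run set: d3, d5, d6, d10, d20, d24, d27, d28 (8 run).
All dirty derived signals ended up running.

Initial pass — values computed on the first demand:
  d1 = suml([-4, -9, 1]) = -12
  d3 = neg(-3) = 3
  d5 = add(3, -12) = -9
  d6 = mul(-9, 3) = -27
  d8 = reverse([3, 4, -5, 6, -1]) = [-1, 6, -5, 4, 3]
  d9 = lenl([-4, -9, 1]) = 3
  d10 = max2(-27, 3) = 3
  d12 = reverse([-1, 6, -5, 4, 3]) = [3, 4, -5, 6, -1]
  d17 = lenl([3, 4, -5, 6, -1]) = 5
  d20 = max2(-3, 5) = 5
  d24 = add(5, -27) = -22
  d26 = max2(8, -12) = 8
  d27 = mul(-22, 8) = -176
  d28 = max2(-176, 3) = 3

Second demand — change propagation:
  d3: re-runs because s8 -3->0; new result 0.
  d5: re-runs because d3 3->0; new result -12.
  d6: re-runs because d5 -9->-12; d3 3->0; new result 0.
  d10: re-runs because d6 -27->0; new result 3 (unchanged).
  d20: re-runs because s8 -3->0; new result 5 (unchanged).
  d24: re-runs because d6 -27->0; new result 5.
  d27: re-runs because d24 -22->5; new result 40.
  d28: re-runs because d27 -176->40; new result 40.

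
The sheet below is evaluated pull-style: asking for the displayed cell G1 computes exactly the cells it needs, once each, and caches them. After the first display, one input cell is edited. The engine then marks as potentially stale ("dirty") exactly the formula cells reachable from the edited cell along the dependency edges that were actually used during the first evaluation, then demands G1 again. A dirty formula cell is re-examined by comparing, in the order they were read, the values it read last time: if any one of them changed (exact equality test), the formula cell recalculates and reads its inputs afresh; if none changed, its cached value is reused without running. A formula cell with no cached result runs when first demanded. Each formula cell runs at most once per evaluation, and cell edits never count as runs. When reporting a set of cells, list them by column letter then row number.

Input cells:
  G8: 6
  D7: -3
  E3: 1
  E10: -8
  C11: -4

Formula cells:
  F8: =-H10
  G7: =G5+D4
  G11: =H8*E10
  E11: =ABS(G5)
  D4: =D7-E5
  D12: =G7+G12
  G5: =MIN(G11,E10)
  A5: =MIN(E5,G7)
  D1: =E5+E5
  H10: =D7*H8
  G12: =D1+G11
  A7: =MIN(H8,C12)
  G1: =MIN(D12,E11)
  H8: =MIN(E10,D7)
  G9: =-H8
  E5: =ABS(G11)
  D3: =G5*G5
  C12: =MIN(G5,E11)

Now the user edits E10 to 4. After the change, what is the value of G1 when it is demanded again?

First demand of the output computes:
  H8 = MIN(-8, -3) = -8
  G11 = -8 * -8 = 64
  E5 = ABS(64) = 64
  D1 = 64 + 64 = 128
  D4 = -3 - 64 = -67
  G5 = MIN(64, -8) = -8
  E11 = ABS(-8) = 8
  G7 = -8 + -67 = -75
  G12 = 128 + 64 = 192
  D12 = -75 + 192 = 117
  G1 = MIN(117, 8) = 8

After the edit, cleaning proceeds:
  H8: a read changed (E10 -8->4) — executes, giving -3.
  G11: a read changed (H8 -8->-3; E10 -8->4) — executes, giving -12.
  E5: a read changed (G11 64->-12) — executes, giving 12.
  D1: a read changed (E5 64->12; E5 64->12) — executes, giving 24.
  D4: a read changed (E5 64->12) — executes, giving -15.
  G5: a read changed (G11 64->-12; E10 -8->4) — executes, giving -12.
  E11: a read changed (G5 -8->-12) — executes, giving 12.
  G7: a read changed (G5 -8->-12; D4 -67->-15) — executes, giving -27.
  G12: a read changed (D1 128->24; G11 64->-12) — executes, giving 12.
  D12: a read changed (G7 -75->-27; G12 192->12) — executes, giving -15.
  G1: a read changed (D12 117->-15; E11 8->12) — executes, giving -15.

Demanding G1 again yields -15.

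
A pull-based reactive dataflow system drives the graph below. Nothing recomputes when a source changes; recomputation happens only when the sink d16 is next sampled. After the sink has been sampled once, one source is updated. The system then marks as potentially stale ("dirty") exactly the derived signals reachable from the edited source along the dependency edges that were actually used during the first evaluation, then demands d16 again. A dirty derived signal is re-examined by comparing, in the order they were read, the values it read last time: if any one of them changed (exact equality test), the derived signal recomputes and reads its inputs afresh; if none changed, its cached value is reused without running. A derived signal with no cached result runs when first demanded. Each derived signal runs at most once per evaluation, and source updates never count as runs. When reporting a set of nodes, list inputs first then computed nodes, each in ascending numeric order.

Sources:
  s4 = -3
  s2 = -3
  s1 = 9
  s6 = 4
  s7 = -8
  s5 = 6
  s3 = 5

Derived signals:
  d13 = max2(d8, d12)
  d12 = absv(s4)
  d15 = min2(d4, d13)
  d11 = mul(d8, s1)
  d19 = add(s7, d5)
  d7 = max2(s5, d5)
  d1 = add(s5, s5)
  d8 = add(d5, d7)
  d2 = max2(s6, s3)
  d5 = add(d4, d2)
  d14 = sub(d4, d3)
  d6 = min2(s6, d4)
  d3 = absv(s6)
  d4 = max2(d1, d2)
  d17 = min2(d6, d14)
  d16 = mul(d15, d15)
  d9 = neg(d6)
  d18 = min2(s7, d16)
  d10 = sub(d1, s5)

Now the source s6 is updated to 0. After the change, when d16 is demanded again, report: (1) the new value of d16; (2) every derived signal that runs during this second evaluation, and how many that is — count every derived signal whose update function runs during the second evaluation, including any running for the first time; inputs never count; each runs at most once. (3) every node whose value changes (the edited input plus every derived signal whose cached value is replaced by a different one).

First evaluation (everything demanded from the output):
  d1 = add(6, 6) = 12
  d2 = max2(4, 5) = 5
  d4 = max2(12, 5) = 12
  d5 = add(12, 5) = 17
  d7 = max2(6, 17) = 17
  d8 = add(17, 17) = 34
  d12 = absv(-3) = 3
  d13 = max2(34, 3) = 34
  d15 = min2(12, 34) = 12
  d16 = mul(12, 12) = 144

Propagation after the edit:
  d2: runs — s6 4->0; result 5 (same value as before).
  d4: checked — values it read are unchanged (d1 unchanged, d2 unchanged); reused cached 12 without running.
  d5: checked — values it read are unchanged (d4 unchanged, d2 unchanged); reused cached 17 without running.
  d7: checked — values it read are unchanged (s5 unchanged, d5 unchanged); reused cached 17 without running.
  d8: checked — values it read are unchanged (d5 unchanged, d7 unchanged); reused cached 34 without running.
  d13: checked — values it read are unchanged (d8 unchanged, d12 unchanged); reused cached 34 without running.
  d15: checked — values it read are unchanged (d4 unchanged, d13 unchanged); reused cached 12 without running.
  d16: checked — values it read are unchanged (d15 unchanged, d15 unchanged); reused cached 144 without running.

Key observation: the change is absorbed at d2 — it re-runs but produces the same value, and the output's value is unchanged.

New value of d16: 144.
Derived signals that run: d2 — 1 in total.
Values that change: s6.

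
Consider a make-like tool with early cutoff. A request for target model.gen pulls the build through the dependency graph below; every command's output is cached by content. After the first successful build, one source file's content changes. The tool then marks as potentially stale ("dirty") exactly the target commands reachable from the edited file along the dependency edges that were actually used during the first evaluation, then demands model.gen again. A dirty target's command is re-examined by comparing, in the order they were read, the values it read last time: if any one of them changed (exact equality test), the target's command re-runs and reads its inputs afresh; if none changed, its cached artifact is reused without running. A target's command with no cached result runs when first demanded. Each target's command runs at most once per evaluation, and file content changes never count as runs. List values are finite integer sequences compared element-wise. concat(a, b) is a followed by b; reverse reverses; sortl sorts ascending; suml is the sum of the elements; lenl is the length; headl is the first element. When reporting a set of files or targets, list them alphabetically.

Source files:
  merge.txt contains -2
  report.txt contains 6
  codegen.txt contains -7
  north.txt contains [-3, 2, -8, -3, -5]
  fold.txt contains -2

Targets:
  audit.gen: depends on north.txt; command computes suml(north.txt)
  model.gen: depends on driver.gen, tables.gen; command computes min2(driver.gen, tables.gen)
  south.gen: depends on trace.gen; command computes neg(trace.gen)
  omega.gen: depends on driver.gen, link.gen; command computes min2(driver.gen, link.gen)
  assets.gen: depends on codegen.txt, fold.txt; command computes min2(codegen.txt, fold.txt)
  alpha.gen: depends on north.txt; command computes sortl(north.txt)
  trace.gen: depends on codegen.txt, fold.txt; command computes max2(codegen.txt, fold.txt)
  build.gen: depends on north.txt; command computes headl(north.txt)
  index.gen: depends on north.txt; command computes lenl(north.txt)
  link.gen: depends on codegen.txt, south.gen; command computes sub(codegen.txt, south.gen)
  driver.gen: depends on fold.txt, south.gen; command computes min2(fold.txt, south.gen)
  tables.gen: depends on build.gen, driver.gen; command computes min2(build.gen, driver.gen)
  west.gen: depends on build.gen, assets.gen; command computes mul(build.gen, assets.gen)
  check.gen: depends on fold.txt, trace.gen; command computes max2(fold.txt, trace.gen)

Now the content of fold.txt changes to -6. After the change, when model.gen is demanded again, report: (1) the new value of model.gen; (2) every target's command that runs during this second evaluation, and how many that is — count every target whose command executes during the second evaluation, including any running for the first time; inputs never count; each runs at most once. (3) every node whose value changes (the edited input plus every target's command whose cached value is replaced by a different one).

First demand of the output computes:
  build.gen = headl([-3, 2, -8, -3, -5]) = -3
  trace.gen = max2(-7, -2) = -2
  south.gen = neg(-2) = 2
  driver.gen = min2(-2, 2) = -2
  tables.gen = min2(-3, -2) = -3
  model.gen = min2(-2, -3) = -3

After the edit, cleaning proceeds:
  trace.gen: a read changed (fold.txt -2->-6) — executes, giving -6.
  south.gen: a read changed (trace.gen -2->-6) — executes, giving 6.
  driver.gen: a read changed (fold.txt -2->-6; south.gen 2->6) — executes, giving -6.
  tables.gen: a read changed (driver.gen -2->-6) — executes, giving -6.
  model.gen: a read changed (driver.gen -2->-6; tables.gen -3->-6) — executes, giving -6.

Demanding model.gen again yields -6.
5 target commands run: driver.gen, model.gen, south.gen, tables.gen, trace.gen.
The nodes whose values change: driver.gen, fold.txt, model.gen, south.gen, tables.gen, trace.gen.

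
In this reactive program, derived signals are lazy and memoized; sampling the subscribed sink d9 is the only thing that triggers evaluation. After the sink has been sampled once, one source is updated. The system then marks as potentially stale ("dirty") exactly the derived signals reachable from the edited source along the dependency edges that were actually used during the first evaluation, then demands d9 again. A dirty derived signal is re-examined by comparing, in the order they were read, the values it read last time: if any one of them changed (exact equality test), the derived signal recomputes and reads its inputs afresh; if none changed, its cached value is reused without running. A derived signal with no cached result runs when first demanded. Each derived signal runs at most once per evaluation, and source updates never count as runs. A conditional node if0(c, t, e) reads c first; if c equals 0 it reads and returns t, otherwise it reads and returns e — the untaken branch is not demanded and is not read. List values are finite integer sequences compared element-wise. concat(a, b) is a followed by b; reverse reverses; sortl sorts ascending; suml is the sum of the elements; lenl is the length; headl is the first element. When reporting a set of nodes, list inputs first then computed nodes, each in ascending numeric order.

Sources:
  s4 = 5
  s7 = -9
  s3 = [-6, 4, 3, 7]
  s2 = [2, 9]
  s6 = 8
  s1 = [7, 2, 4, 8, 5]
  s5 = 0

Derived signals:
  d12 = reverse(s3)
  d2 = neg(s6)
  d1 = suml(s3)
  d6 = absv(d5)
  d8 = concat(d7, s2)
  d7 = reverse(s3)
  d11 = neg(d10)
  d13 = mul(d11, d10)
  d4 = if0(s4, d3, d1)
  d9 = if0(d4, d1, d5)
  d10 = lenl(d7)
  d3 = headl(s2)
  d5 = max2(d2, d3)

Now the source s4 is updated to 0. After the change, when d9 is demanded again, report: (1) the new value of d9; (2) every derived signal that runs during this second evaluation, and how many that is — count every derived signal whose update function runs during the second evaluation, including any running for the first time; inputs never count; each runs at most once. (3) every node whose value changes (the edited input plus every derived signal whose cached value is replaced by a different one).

Demanding d9 again yields 2.
2 derived signals run: d4, d9.
The nodes whose values change: s4, d4.

First demand of the output computes:
  d1 = suml([-6, 4, 3, 7]) = 8
  d2 = neg(8) = -8
  d3 = headl([2, 9]) = 2
  d4 = if0(s4=5 -> else branch d1) = 8
  d5 = max2(-8, 2) = 2
  d9 = if0(d4=8 -> else branch d5) = 2

After the edit, cleaning proceeds:
  d4: a read changed (s4 5->0) — executes, giving 2.
  d9: a read changed (d4 8->2) — executes, giving 2 — identical to its old value.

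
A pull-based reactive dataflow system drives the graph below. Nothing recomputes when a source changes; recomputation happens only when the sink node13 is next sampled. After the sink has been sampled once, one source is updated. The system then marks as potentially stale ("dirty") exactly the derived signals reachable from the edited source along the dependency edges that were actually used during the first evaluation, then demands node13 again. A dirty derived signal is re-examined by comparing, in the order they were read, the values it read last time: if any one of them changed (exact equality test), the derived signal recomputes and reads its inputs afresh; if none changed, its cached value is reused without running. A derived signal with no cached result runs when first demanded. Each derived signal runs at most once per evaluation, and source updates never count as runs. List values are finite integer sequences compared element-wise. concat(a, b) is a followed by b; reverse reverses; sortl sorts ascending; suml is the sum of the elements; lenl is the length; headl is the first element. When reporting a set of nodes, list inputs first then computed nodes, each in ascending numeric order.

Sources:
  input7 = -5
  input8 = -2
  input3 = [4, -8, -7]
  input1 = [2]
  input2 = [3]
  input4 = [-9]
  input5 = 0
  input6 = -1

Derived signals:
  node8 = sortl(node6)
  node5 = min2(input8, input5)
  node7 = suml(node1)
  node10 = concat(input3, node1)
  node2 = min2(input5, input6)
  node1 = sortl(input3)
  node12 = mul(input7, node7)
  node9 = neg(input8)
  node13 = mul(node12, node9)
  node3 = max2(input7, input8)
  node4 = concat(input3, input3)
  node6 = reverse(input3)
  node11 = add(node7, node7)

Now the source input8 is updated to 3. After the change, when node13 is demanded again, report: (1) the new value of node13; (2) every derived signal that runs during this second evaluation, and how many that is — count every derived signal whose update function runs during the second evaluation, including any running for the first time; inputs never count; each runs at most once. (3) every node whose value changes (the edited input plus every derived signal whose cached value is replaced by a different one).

New value of node13: -165.
Derived signals that run: node9, node13 — 2 in total.
Values that change: input8, node9, node13.

First evaluation (everything demanded from the output):
  node1 = sortl([4, -8, -7]) = [-8, -7, 4]
  node7 = suml([-8, -7, 4]) = -11
  node9 = neg(-2) = 2
  node12 = mul(-5, -11) = 55
  node13 = mul(55, 2) = 110

Propagation after the edit:
  node9: runs — input8 -2->3; result -3.
  node13: runs — node9 2->-3; result -165.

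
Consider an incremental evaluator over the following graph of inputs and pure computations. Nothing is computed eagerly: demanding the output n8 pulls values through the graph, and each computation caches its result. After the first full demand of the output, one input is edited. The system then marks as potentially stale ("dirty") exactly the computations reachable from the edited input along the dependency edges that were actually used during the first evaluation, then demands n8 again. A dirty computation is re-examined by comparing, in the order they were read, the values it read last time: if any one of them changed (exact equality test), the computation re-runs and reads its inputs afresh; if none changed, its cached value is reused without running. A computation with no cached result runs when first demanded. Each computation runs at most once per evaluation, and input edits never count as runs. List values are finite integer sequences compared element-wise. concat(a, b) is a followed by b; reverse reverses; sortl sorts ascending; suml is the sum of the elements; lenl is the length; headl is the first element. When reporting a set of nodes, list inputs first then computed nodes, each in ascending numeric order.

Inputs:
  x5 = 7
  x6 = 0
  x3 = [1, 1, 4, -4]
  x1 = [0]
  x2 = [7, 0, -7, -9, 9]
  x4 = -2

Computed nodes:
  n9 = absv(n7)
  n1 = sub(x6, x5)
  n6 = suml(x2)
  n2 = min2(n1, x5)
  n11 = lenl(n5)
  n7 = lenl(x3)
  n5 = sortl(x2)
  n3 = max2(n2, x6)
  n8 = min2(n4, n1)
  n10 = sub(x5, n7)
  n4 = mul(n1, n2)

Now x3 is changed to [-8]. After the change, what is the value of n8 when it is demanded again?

Initial pass — values computed on the first demand:
  n1 = sub(0, 7) = -7
  n2 = min2(-7, 7) = -7
  n4 = mul(-7, -7) = 49
  n8 = min2(49, -7) = -7

Second demand — change propagation:
  no demanded computation ever read x3, so the edit dirties nothing and nothing runs.

The important point: nothing the output needs ever reads x3, so the edit is invisible to it.

n8 now evaluates to -7.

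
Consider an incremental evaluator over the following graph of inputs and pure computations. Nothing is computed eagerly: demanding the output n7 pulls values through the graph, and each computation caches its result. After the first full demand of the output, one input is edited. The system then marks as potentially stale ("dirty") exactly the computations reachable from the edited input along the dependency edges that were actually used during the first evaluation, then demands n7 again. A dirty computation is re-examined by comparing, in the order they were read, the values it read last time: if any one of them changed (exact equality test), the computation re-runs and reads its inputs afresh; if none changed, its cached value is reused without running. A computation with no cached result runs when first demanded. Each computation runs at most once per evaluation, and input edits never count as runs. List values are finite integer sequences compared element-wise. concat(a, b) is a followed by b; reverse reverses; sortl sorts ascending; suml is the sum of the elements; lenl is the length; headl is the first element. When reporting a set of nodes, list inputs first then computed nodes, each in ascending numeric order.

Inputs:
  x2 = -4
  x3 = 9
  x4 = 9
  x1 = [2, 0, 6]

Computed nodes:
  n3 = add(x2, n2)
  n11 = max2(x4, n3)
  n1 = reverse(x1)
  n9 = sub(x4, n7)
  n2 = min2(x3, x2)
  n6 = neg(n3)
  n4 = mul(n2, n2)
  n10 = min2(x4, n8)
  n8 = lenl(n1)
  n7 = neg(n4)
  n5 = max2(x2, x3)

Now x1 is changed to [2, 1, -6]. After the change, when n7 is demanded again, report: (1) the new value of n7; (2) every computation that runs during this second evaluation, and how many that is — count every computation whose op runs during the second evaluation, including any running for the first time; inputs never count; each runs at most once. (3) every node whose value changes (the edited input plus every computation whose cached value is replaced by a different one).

Initial pass — values computed on the first demand:
  n2 = min2(9, -4) = -4
  n4 = mul(-4, -4) = 16
  n7 = neg(16) = -16

Second demand — change propagation:
  no demanded computation ever read x1, so the edit dirties nothing and nothing runs.

The important point: nothing the output needs ever reads x1, so the edit is invisible to it.

n7 now evaluates to -16.
Run set: none (0 run).
Changed values: x1.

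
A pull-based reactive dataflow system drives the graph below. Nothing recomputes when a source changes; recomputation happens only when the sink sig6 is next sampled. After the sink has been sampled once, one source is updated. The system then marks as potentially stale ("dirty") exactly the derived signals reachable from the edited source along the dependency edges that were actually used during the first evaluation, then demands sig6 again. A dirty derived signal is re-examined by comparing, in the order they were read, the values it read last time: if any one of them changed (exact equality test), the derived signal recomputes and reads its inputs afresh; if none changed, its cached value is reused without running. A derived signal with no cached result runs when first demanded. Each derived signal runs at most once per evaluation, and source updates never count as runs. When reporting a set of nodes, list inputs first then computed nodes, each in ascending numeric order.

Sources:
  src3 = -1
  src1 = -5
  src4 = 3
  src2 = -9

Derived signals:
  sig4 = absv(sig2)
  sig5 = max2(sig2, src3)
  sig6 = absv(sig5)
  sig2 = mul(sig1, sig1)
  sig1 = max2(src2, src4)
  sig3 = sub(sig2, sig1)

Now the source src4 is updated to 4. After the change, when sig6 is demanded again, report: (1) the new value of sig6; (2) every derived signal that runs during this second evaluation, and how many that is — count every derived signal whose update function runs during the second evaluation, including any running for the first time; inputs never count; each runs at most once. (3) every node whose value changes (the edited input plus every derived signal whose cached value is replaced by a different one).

New value of sig6: 16.
Derived signals that run: sig1, sig2, sig5, sig6 — 4 in total.
Values that change: src4, sig1, sig2, sig5, sig6.

First evaluation (everything demanded from the output):
  sig1 = max2(-9, 3) = 3
  sig2 = mul(3, 3) = 9
  sig5 = max2(9, -1) = 9
  sig6 = absv(9) = 9

Propagation after the edit:
  sig1: runs — src4 3->4; result 4.
  sig2: runs — sig1 3->4; sig1 3->4; result 16.
  sig5: runs — sig2 9->16; result 16.
  sig6: runs — sig5 9->16; result 16.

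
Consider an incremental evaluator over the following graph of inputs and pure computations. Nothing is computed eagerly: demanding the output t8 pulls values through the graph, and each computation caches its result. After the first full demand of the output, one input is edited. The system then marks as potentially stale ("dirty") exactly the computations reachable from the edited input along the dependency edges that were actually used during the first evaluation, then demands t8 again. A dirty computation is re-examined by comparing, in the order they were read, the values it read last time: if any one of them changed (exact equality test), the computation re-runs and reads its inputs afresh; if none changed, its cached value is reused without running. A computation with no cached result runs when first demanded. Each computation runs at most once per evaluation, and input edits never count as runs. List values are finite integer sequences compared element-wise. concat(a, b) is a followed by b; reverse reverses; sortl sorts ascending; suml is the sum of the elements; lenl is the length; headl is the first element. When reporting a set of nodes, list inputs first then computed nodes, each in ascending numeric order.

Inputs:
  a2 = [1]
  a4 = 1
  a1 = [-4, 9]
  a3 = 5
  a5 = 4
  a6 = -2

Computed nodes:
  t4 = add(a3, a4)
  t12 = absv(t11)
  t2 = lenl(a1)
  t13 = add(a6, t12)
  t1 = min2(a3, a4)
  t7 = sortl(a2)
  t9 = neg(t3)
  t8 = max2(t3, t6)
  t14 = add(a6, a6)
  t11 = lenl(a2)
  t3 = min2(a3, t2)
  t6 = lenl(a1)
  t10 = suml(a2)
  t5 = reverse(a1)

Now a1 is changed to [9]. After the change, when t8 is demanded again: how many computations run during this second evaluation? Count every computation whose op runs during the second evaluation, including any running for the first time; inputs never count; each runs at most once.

Initial pass — values computed on the first demand:
  t2 = lenl([-4, 9]) = 2
  t3 = min2(5, 2) = 2
  t6 = lenl([-4, 9]) = 2
  t8 = max2(2, 2) = 2

Second demand — change propagation:
  t2: re-runs because a1 [-4, 9]->[9]; new result 1.
  t3: re-runs because t2 2->1; new result 1.
  t6: re-runs because a1 [-4, 9]->[9]; new result 1.
  t8: re-runs because t3 2->1; t6 2->1; new result 1.

Run set: t2, t3, t6, t8 (4 run).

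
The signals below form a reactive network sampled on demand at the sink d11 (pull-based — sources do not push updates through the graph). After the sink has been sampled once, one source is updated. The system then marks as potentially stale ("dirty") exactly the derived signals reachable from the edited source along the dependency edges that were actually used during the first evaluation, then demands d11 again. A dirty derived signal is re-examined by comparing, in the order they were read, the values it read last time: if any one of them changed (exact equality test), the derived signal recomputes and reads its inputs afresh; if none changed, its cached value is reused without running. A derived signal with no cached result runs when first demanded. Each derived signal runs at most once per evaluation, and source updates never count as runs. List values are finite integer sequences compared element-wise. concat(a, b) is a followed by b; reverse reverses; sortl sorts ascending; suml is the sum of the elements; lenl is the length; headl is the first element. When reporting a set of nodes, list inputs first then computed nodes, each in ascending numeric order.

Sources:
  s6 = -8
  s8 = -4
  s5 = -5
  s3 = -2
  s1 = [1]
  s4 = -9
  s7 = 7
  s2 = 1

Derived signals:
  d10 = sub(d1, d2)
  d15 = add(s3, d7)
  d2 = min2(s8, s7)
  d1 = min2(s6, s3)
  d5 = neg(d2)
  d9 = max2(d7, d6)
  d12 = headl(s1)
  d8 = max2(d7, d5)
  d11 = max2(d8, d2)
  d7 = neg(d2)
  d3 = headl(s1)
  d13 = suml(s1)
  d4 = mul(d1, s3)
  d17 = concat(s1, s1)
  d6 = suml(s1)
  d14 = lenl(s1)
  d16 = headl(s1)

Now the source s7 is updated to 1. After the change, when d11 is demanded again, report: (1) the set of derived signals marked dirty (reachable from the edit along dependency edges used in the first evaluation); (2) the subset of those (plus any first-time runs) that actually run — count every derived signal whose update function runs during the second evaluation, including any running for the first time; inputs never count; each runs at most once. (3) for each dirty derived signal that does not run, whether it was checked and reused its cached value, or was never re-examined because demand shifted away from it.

Initial pass — values computed on the first demand:
  d2 = min2(-4, 7) = -4
  d5 = neg(-4) = 4
  d7 = neg(-4) = 4
  d8 = max2(4, 4) = 4
  d11 = max2(4, -4) = 4

Second demand — change propagation:
  d2: re-runs because s7 7->1; new result -4 (unchanged).
  d5: re-examined; everything it read last time is the same (d2 unchanged) — cache 4 kept, no run.
  d7: re-examined; everything it read last time is the same (d2 unchanged) — cache 4 kept, no run.
  d8: re-examined; everything it read last time is the same (d7 unchanged, d5 unchanged) — cache 4 kept, no run.
  d11: re-examined; everything it read last time is the same (d8 unchanged, d2 unchanged) — cache 4 kept, no run.

The important point: d2 recomputes to an identical value, and the output ends up unchanged.

Dirty set: d2, d5, d7, d8, d11.
Run set: d2 (1 run).
Re-examined without running (cache reused): d5, d7, d8, d11.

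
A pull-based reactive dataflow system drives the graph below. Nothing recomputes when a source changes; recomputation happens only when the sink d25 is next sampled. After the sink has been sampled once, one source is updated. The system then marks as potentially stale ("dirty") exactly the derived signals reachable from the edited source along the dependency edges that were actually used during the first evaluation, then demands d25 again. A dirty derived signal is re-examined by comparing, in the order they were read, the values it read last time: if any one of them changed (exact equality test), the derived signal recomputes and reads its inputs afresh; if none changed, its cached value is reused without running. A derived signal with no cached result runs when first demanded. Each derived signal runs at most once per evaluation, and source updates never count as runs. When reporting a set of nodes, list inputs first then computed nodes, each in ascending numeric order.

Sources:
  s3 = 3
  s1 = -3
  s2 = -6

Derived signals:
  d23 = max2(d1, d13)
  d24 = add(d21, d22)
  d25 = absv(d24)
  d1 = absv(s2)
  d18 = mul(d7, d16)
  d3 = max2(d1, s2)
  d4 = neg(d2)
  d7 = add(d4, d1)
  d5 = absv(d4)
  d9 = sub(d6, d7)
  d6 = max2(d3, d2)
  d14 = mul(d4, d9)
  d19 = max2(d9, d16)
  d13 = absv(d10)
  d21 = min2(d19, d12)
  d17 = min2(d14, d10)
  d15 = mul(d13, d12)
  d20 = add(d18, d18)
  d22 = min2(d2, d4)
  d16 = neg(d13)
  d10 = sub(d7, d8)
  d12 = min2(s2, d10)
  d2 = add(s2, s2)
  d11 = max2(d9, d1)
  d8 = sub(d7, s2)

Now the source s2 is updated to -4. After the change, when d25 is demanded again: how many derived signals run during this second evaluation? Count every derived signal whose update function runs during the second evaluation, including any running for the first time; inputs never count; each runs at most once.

First evaluation (everything demanded from the output):
  d1 = absv(-6) = 6
  d2 = add(-6, -6) = -12
  d3 = max2(6, -6) = 6
  d4 = neg(-12) = 12
  d6 = max2(6, -12) = 6
  d7 = add(12, 6) = 18
  d8 = sub(18, -6) = 24
  d9 = sub(6, 18) = -12
  d10 = sub(18, 24) = -6
  d12 = min2(-6, -6) = -6
  d13 = absv(-6) = 6
  d16 = neg(6) = -6
  d19 = max2(-12, -6) = -6
  d21 = min2(-6, -6) = -6
  d22 = min2(-12, 12) = -12
  d24 = add(-6, -12) = -18
  d25 = absv(-18) = 18

Propagation after the edit:
  d1: runs — s2 -6->-4; result 4.
  d2: runs — s2 -6->-4; s2 -6->-4; result -8.
  d3: runs — d1 6->4; s2 -6->-4; result 4.
  d4: runs — d2 -12->-8; result 8.
  d6: runs — d3 6->4; d2 -12->-8; result 4.
  d7: runs — d4 12->8; d1 6->4; result 12.
  d8: runs — d7 18->12; s2 -6->-4; result 16.
  d9: runs — d6 6->4; d7 18->12; result -8.
  d10: runs — d7 18->12; d8 24->16; result -4.
  d12: runs — s2 -6->-4; d10 -6->-4; result -4.
  d13: runs — d10 -6->-4; result 4.
  d16: runs — d13 6->4; result -4.
  d19: runs — d9 -12->-8; d16 -6->-4; result -4.
  d21: runs — d19 -6->-4; d12 -6->-4; result -4.
  d22: runs — d2 -12->-8; d4 12->8; result -8.
  d24: runs — d21 -6->-4; d22 -12->-8; result -12.
  d25: runs — d24 -18->-12; result 12.

Derived signals that run: d1, d2, d3, d4, d6, d7, d8, d9, d10, d12, d13, d16, d19, d21, d22, d24, d25 — 17 in total.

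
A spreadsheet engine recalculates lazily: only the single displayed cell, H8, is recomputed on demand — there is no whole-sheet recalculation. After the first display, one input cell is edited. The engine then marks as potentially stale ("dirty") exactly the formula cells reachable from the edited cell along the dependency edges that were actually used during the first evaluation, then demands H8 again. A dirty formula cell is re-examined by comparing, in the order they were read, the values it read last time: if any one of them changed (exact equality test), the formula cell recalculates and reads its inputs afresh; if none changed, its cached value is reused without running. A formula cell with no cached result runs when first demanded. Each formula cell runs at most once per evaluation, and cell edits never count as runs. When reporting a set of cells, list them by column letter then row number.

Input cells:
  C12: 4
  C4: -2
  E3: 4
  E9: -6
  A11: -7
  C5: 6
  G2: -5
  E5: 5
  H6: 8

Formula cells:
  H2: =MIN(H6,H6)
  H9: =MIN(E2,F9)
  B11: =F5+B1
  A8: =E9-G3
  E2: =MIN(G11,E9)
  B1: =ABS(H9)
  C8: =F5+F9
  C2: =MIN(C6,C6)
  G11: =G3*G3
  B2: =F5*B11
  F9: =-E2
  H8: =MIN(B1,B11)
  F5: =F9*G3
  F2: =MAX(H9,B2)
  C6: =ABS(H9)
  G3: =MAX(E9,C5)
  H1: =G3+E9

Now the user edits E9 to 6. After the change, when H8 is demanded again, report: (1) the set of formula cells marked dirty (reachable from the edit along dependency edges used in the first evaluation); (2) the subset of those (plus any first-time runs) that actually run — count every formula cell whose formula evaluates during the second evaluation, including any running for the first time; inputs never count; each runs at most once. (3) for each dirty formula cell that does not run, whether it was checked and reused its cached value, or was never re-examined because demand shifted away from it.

First evaluation (everything demanded from the output):
  G3 = MAX(-6, 6) = 6
  G11 = 6 * 6 = 36
  E2 = MIN(36, -6) = -6
  F9 = -(-6) = 6
  F5 = 6 * 6 = 36
  H9 = MIN(-6, 6) = -6
  B1 = ABS(-6) = 6
  B11 = 36 + 6 = 42
  H8 = MIN(6, 42) = 6

Propagation after the edit:
  G3: runs — E9 -6->6; result 6 (same value as before).
  G11: checked — values it read are unchanged (G3 unchanged, G3 unchanged); reused cached 36 without running.
  E2: runs — E9 -6->6; result 6.
  F9: runs — E2 -6->6; result -6.
  F5: runs — F9 6->-6; result -36.
  H9: runs — E2 -6->6; F9 6->-6; result -6 (same value as before).
  B1: checked — values it read are unchanged (H9 unchanged); reused cached 6 without running.
  B11: runs — F5 36->-36; result -30.
  H8: runs — B11 42->-30; result -30.

Key observation: the cutoff stops propagation at G11 — its inputs' values are unchanged, so it reuses its cache.

Marked dirty: B1, B11, E2, F5, F9, G3, G11, H8, H9.
Formula cells that run: B11, E2, F5, F9, G3, H8, H9 — 7 in total.
Checked but reused from cache: B1, G11.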